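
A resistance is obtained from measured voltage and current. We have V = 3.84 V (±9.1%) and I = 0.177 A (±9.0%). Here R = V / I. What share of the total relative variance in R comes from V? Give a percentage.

(δR/R)² = (1·δV/V)² + (-1·δI/I)²
  V term: (1×0.0910)² = 0.00828
  I term: (-1×0.0900)² = 0.00810
Total = 0.0164. Share from V = 0.00828/0.0164 = 0.506.

50.6%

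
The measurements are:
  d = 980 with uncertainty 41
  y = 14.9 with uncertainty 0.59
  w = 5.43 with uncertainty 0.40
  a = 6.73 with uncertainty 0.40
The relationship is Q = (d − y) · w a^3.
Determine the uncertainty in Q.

3.16e+05

Let u = d − y = 965. δu = √(δd² + δy²) = √(1680 + 0.348) = 41.0, so δu/u = 0.0425.
Q is then a monomial in u, w, a:
δQ/Q = √((δu/u)² + (1·δw/w)² + (3·δa/a)²) = √(0.00181 + 0.00543 + 0.0318) = 0.198
Q = 1.6e+06, so δQ = 0.198 × 1.6e+06 = 3.16e+05.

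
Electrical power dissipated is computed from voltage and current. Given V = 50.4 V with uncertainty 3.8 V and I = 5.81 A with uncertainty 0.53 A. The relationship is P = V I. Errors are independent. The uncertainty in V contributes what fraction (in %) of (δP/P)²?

40.6%

(δP/P)² = (1·δV/V)² + (1·δI/I)²
  V term: (1×0.0754)² = 0.00568
  I term: (1×0.0912)² = 0.00832
Total = 0.0140. Share from V = 0.00568/0.0140 = 0.406.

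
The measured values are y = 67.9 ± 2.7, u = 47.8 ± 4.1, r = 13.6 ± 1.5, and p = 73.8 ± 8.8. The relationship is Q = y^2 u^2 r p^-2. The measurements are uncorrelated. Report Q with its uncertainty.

26300 ± 8520

Q is a product of powers, so relative uncertainties combine in quadrature:
  (2·δy/y)² = (2×0.0398)² = 0.00632;  (2·δu/u)² = (2×0.0858)² = 0.0294;  (1·δr/r)² = (1×0.110)² = 0.0122;  (-2·δp/p)² = (-2×0.119)² = 0.0569
δQ/Q = √(0.105) = 0.324
Q = 26300, so δQ = 0.324 × 26300 = 8520.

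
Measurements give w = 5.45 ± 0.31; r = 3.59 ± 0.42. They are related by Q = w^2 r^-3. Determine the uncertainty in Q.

0.237

For a monomial Q ∝ w^2, r^-3, fractional errors add in quadrature:
  (2·δw/w)² = (2×0.0569)² = 0.0129;  (-3·δr/r)² = (-3×0.117)² = 0.123
δQ/Q = √(0.136) = 0.369
Q = 0.642, so δQ = 0.369 × 0.642 = 0.237.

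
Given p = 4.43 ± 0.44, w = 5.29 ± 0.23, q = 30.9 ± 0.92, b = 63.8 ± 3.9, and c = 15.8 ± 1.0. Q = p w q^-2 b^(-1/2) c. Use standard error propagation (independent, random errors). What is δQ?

For a monomial Q ∝ p, w, q^-2, b^(-1/2), c, fractional errors add in quadrature:
  (1·δp/p)² = (1×0.0993)² = 0.00987;  (1·δw/w)² = (1×0.0435)² = 0.00189;  (-2·δq/q)² = (-2×0.0298)² = 0.00355;  (−½·δb/b)² = (-0.5×0.0611)² = 0.000934;  (1·δc/c)² = (1×0.0633)² = 0.00401
δQ/Q = √(0.0202) = 0.142
Q = 0.0485, so δQ = 0.142 × 0.0485 = 0.00691.

0.00691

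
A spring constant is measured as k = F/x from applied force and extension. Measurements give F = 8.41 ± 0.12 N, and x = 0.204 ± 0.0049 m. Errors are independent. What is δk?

1.15 N/m

k is a product of powers, so relative uncertainties combine in quadrature:
  (1·δF/F)² = (1×0.0143)² = 0.000204;  (-1·δx/x)² = (-1×0.0240)² = 0.000577
δk/k = √(0.000781) = 0.0279
k = 41.2 N/m, so δk = 0.0279 × 41.2 = 1.15 N/m.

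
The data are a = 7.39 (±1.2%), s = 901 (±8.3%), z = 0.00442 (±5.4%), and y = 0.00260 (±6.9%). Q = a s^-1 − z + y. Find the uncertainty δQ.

Let p = a·s^-1 = 0.00820. δp/p = √((1·δa/a)² + (-1·δs/s)²) = √(0.000144 + 0.00689) = 0.0839, so δp = 0.000688.
Q = p − z + y: δQ = √(δp² + δz² + δy²) = √(4.73e-07 + 5.7e-08 + 3.22e-08) = 0.000750

0.000750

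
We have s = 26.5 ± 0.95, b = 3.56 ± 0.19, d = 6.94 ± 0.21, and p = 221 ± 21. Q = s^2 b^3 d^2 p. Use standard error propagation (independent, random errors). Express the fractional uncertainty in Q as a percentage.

Relative error in a monomial: (δQ/Q)² = Σ (nᵢ · δxᵢ/xᵢ)².
  (2·δs/s)² = (2×0.0358)² = 0.00514;  (3·δb/b)² = (3×0.0534)² = 0.0256;  (2·δd/d)² = (2×0.0303)² = 0.00366;  (1·δp/p)² = (1×0.0950)² = 0.00903
δQ/Q = √(0.0435) = 0.208

20.8%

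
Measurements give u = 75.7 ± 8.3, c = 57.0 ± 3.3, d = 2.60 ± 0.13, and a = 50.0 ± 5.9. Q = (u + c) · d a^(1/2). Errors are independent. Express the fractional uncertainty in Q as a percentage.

Let w = u + c = 133. δw = √(δu² + δc²) = √(68.9 + 10.9) = 8.93, so δw/w = 0.0673.
Q is then a monomial in w, d, a:
δQ/Q = √((δw/w)² + (1·δd/d)² + (½·δa/a)²) = √(0.00453 + 0.00250 + 0.00348) = 0.103

10.3%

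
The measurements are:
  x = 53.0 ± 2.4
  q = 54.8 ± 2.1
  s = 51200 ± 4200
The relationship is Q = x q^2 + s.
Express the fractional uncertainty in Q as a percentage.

Let p = x·q^2 = 1.59e+05. δp/p = √((1·δx/x)² + (2·δq/q)²) = √(0.00205 + 0.00587) = 0.0890, so δp = 14200.
Q = p + s: δQ = √(δp² + δs²) = √(2.01e+08 + 1.76e+07) = 14800
Q = 2.1e+05, so δQ/Q = 14800/2.1e+05 = 0.0703.

7.03%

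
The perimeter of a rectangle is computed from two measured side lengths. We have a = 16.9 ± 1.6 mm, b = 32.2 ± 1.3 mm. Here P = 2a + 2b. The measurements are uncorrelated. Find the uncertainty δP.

4.12 mm

Sums and differences: (δP)² = Σ (cᵢ δxᵢ)².
  (2·δa)² = 10.2;  (2·δb)² = 6.76
δP = √(17.0) = 4.12 mm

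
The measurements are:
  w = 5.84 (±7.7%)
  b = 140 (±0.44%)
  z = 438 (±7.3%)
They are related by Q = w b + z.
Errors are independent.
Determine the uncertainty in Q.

70.7

Let p = w·b = 818. δp/p = √((1·δw/w)² + (1·δb/b)²) = √(0.00593 + 1.94e-05) = 0.0771, so δp = 63.1.
Q = p + z: δQ = √(δp² + δz²) = √(3980 + 1020) = 70.7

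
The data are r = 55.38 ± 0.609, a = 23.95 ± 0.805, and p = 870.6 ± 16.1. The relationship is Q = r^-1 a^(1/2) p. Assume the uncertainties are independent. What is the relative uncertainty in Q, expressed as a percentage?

Q is a product of powers, so relative uncertainties combine in quadrature:
  (-1·δr/r)² = (-1×0.0110)² = 0.000121;  (½·δa/a)² = (0.5×0.0336)² = 0.000282;  (1·δp/p)² = (1×0.0185)² = 0.000342
δQ/Q = √(0.000745) = 0.0273

2.73%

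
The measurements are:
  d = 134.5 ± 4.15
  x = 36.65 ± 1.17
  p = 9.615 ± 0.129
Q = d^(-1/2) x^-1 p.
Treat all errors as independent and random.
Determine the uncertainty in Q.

For a monomial Q ∝ d^(-1/2), x^-1, p, fractional errors add in quadrature:
  (−½·δd/d)² = (-0.5×0.0309)² = 0.000238;  (-1·δx/x)² = (-1×0.0319)² = 0.00102;  (1·δp/p)² = (1×0.0134)² = 0.000180
δQ/Q = √(0.00144) = 0.0379
Q = 0.02262, so δQ = 0.0379 × 0.02262 = 0.000858.

0.000858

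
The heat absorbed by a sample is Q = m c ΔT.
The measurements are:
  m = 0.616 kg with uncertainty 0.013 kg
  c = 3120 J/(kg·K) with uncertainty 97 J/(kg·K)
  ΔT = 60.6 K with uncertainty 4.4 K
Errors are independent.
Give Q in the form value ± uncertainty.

(1.16 ± 0.0952) × 10^5 J

Each factor contributes (exponent × relative error)² to (δQ/Q)²:
  (1·δm/m)² = (1×0.0211)² = 0.000445;  (1·δc/c)² = (1×0.0311)² = 0.000967;  (1·δΔT/ΔT)² = (1×0.0726)² = 0.00527
δQ/Q = √(0.00668) = 0.0818
Q = 1.16e+05 J, so δQ = 0.0818 × 1.16e+05 = 9520 J.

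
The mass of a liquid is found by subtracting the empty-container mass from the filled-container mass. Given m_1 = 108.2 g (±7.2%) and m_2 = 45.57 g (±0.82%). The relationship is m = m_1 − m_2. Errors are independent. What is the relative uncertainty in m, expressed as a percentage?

12.5%

m is a linear combination, so absolute uncertainties add in quadrature:
  (δm_1)² = 60.7;  (δm_2)² = 0.140
δm = √(60.8) = 7.80 g
m = 62.63 g, so δm/m = 7.80/62.63 = 0.125.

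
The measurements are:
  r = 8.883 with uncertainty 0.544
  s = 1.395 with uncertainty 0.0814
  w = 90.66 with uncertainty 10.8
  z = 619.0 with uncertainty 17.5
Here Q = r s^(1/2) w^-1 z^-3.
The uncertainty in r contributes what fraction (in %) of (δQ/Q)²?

14.4%

(δQ/Q)² = (1·δr/r)² + (½·δs/s)² + (-1·δw/w)² + (-3·δz/z)²
  r term: (1×0.0612)² = 0.00375
  s term: (0.5×0.0584)² = 0.000851
  w term: (-1×0.119)² = 0.0142
  z term: (-3×0.0283)² = 0.00719
Total = 0.0260. Share from r = 0.00375/0.0260 = 0.144.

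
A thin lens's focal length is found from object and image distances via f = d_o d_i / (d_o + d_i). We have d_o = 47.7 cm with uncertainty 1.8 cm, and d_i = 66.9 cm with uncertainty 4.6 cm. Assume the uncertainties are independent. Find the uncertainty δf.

1.01 cm

∂f/∂d_o = (d_i/(d_o+d_i))² = 0.341;  ∂f/∂d_i = (d_o/(d_o+d_i))² = 0.173
δf = √((∂f/∂d_o · δd_o)² + (∂f/∂d_i · δd_i)²) = √(0.376 + 0.635) = 1.01 cm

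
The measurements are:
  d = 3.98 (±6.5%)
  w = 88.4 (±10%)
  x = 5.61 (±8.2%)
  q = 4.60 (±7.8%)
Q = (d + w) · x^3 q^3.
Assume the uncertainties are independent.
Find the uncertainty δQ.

5.6e+05

Let u = d + w = 92.4. δu = √(δd² + δw²) = √(0.0669 + 78.1) = 8.84, so δu/u = 0.0957.
Q is then a monomial in u, x, q:
δQ/Q = √((δu/u)² + (3·δx/x)² + (3·δq/q)²) = √(0.00916 + 0.0605 + 0.0548) = 0.353
Q = 1.59e+06, so δQ = 0.353 × 1.59e+06 = 5.6e+05.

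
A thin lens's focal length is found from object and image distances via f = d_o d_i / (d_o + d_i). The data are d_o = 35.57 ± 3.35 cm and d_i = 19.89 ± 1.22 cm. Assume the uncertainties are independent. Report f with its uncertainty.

12.76 ± 0.661 cm

∂f/∂d_o = (d_i/(d_o+d_i))² = 0.129;  ∂f/∂d_i = (d_o/(d_o+d_i))² = 0.411
δf = √((∂f/∂d_o · δd_o)² + (∂f/∂d_i · δd_i)²) = √(0.186 + 0.252) = 0.661 cm
f = 12.76 cm.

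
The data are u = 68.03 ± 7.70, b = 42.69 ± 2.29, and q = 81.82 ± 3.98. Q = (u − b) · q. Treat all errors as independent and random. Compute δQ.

Let w = u − b = 25.34. δw = √(δu² + δb²) = √(59.3 + 5.24) = 8.03, so δw/w = 0.317.
Q is then a monomial in w, q:
δQ/Q = √((δw/w)² + (1·δq/q)²) = √(0.101 + 0.00237) = 0.321
Q = 2073, so δQ = 0.321 × 2073 = 665.

665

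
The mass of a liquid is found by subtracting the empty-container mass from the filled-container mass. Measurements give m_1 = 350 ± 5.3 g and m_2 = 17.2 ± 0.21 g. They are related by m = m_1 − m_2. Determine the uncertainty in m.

m is a linear combination, so absolute uncertainties add in quadrature:
  (δm_1)² = 28.1;  (δm_2)² = 0.0441
δm = √(28.1) = 5.30 g

5.30 g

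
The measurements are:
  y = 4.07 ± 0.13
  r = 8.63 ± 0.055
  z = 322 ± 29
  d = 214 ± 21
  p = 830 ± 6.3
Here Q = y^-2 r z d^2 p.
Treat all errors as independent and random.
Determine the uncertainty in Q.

Each factor contributes (exponent × relative error)² to (δQ/Q)²:
  (-2·δy/y)² = (-2×0.0319)² = 0.00408;  (1·δr/r)² = (1×0.00637)² = 4.06e-05;  (1·δz/z)² = (1×0.0901)² = 0.00811;  (2·δd/d)² = (2×0.0981)² = 0.0385;  (1·δp/p)² = (1×0.00759)² = 5.76e-05
δQ/Q = √(0.0508) = 0.225
Q = 6.38e+09, so δQ = 0.225 × 6.38e+09 = 1.44e+09.

1.44e+09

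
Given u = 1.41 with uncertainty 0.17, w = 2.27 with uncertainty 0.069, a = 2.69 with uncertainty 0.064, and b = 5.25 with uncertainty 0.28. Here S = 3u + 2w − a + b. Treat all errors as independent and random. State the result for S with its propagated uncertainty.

For a sum/difference, combine absolute errors in quadrature:
  (3·δu)² = 0.260;  (2·δw)² = 0.0190;  (δa)² = 0.00410;  (δb)² = 0.0784
δS = √(0.362) = 0.601
S = 11.3.

11.3 ± 0.601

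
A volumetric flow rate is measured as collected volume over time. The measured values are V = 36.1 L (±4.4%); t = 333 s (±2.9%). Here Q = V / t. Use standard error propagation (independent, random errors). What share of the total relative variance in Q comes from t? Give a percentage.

(δQ/Q)² = (1·δV/V)² + (-1·δt/t)²
  V term: (1×0.0440)² = 0.00194
  t term: (-1×0.0290)² = 0.000841
Total = 0.00278. Share from t = 0.000841/0.00278 = 0.303.

30.3%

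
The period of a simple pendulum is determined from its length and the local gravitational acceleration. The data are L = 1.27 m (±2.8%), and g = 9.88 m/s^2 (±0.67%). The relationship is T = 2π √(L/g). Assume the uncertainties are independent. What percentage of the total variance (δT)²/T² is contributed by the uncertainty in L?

94.6%

(δT/T)² = (½·δL/L)² + (−½·δg/g)²
  L term: (0.5×0.0280)² = 0.000196
  g term: (-0.5×0.00670)² = 1.12e-05
Total = 0.000207. Share from L = 0.000196/0.000207 = 0.946.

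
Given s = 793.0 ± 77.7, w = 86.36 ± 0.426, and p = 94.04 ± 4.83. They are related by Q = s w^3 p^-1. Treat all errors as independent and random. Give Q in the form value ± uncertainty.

(5.431 ± 0.606) × 10^6

Since Q is a product/quotient, work with relative uncertainties:
  (1·δs/s)² = (1×0.0980)² = 0.00960;  (3·δw/w)² = (3×0.00493)² = 0.000219;  (-1·δp/p)² = (-1×0.0514)² = 0.00264
δQ/Q = √(0.0125) = 0.112
Q = 5.431e+06, so δQ = 0.112 × 5.431e+06 = 6.06e+05.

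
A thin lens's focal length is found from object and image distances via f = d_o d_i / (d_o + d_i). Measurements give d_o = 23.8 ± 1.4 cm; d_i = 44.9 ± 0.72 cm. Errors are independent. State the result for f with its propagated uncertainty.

∂f/∂d_o = (d_i/(d_o+d_i))² = 0.427;  ∂f/∂d_i = (d_o/(d_o+d_i))² = 0.120
δf = √((∂f/∂d_o · δd_o)² + (∂f/∂d_i · δd_i)²) = √(0.358 + 0.00747) = 0.604 cm
f = 15.6 cm.

15.6 ± 0.604 cm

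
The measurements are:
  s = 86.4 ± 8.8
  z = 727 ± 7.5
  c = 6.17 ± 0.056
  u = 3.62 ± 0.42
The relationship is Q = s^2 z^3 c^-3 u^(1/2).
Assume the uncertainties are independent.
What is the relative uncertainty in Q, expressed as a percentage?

21.6%

Each factor contributes (exponent × relative error)² to (δQ/Q)²:
  (2·δs/s)² = (2×0.102)² = 0.0415;  (3·δz/z)² = (3×0.0103)² = 0.000958;  (-3·δc/c)² = (-3×0.00908)² = 0.000741;  (½·δu/u)² = (0.5×0.116)² = 0.00337
δQ/Q = √(0.0466) = 0.216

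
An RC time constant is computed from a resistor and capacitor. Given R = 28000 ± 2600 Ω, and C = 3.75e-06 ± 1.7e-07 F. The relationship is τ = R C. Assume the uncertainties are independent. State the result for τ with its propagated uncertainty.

τ is a product of powers, so relative uncertainties combine in quadrature:
  (1·δR/R)² = (1×0.0929)² = 0.00862;  (1·δC/C)² = (1×0.0453)² = 0.00206
δτ/τ = √(0.0107) = 0.103
τ = 0.105 s, so δτ = 0.103 × 0.105 = 0.0108 s.

0.105 ± 0.0108 s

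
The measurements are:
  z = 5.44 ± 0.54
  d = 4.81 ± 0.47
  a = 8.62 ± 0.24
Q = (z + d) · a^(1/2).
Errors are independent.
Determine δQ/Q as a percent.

Let u = z + d = 10.2. δu = √(δz² + δd²) = √(0.292 + 0.221) = 0.716, so δu/u = 0.0698.
Q is then a monomial in u, a:
δQ/Q = √((δu/u)² + (½·δa/a)²) = √(0.00488 + 0.000194) = 0.0712

7.12%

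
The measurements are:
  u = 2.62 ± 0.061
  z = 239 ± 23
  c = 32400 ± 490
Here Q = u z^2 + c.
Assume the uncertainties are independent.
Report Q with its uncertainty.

Let p = u·z^2 = 1.5e+05. δp/p = √((1·δu/u)² + (2·δz/z)²) = √(0.000542 + 0.0370) = 0.194, so δp = 29000.
Q = p + c: δQ = √(δp² + δc²) = √(8.42e+08 + 2.4e+05) = 29000
Q = 1.82e+05.

(1.82 ± 0.290) × 10^5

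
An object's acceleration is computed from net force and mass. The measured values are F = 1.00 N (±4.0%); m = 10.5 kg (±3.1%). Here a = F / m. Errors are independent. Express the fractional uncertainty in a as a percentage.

5.06%

Products/powers → add relative errors in quadrature, weighted by exponent:
  (1·δF/F)² = (1×0.0400)² = 0.00160;  (-1·δm/m)² = (-1×0.0310)² = 0.000961
δa/a = √(0.00256) = 0.0506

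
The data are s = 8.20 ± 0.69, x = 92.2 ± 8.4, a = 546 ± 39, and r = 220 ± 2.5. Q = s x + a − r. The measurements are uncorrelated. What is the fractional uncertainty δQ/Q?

0.0939

Let p = s·x = 756. δp/p = √((1·δs/s)² + (1·δx/x)²) = √(0.00708 + 0.00830) = 0.124, so δp = 93.8.
Q = p + a − r: δQ = √(δp² + δa² + δr²) = √(8790 + 1520 + 6.25) = 102
Q = 1080, so δQ/Q = 102/1080 = 0.0939.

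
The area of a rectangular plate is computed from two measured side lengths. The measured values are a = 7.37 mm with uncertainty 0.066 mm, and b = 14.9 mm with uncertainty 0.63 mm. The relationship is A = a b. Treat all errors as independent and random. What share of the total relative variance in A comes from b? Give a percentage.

(δA/A)² = (1·δa/a)² + (1·δb/b)²
  a term: (1×0.00896)² = 8.02e-05
  b term: (1×0.0423)² = 0.00179
Total = 0.00187. Share from b = 0.00179/0.00187 = 0.957.

95.7%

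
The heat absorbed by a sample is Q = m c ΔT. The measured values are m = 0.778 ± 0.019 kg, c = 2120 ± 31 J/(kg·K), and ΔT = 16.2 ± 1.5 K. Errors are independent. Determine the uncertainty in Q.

Products/powers → add relative errors in quadrature, weighted by exponent:
  (1·δm/m)² = (1×0.0244)² = 0.000596;  (1·δc/c)² = (1×0.0146)² = 0.000214;  (1·δΔT/ΔT)² = (1×0.0926)² = 0.00857
δQ/Q = √(0.00938) = 0.0969
Q = 26700 J, so δQ = 0.0969 × 26700 = 2590 J.

2590 J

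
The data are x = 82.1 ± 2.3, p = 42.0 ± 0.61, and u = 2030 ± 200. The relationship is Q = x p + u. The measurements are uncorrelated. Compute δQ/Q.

0.0416

Let w = x·p = 3450. δw/w = √((1·δx/x)² + (1·δp/p)²) = √(0.000785 + 0.000211) = 0.0316, so δw = 109.
Q = w + u: δQ = √(δw² + δu²) = √(11800 + 40000) = 228
Q = 5480, so δQ/Q = 228/5480 = 0.0416.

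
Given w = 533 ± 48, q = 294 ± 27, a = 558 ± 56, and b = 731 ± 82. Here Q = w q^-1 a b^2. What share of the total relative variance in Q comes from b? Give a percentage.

(δQ/Q)² = (1·δw/w)² + (-1·δq/q)² + (1·δa/a)² + (2·δb/b)²
  w term: (1×0.0901)² = 0.00811
  q term: (-1×0.0918)² = 0.00843
  a term: (1×0.100)² = 0.0101
  b term: (2×0.112)² = 0.0503
Total = 0.0769. Share from b = 0.0503/0.0769 = 0.654.

65.4%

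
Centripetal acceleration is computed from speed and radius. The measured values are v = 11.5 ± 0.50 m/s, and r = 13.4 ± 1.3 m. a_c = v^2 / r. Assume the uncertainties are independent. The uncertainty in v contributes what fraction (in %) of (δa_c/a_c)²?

(δa_c/a_c)² = (2·δv/v)² + (-1·δr/r)²
  v term: (2×0.0435)² = 0.00756
  r term: (-1×0.0970)² = 0.00941
Total = 0.0170. Share from v = 0.00756/0.0170 = 0.445.

44.5%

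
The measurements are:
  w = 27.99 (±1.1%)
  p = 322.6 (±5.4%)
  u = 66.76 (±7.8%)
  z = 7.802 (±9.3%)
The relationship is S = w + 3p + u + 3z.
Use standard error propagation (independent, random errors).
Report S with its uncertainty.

1086 ± 52.6

For a sum/difference, combine absolute errors in quadrature:
  (δw)² = 0.0948;  (3·δp)² = 2730;  (δu)² = 27.1;  (3·δz)² = 4.74
δS = √(2760) = 52.6
S = 1086.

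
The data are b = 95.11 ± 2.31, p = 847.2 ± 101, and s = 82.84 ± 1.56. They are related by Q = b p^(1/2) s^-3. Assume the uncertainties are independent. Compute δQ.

0.000417

Q is a product of powers, so relative uncertainties combine in quadrature:
  (1·δb/b)² = (1×0.0243)² = 0.000590;  (½·δp/p)² = (0.5×0.119)² = 0.00355;  (-3·δs/s)² = (-3×0.0188)² = 0.00319
δQ/Q = √(0.00733) = 0.0856
Q = 0.004870, so δQ = 0.0856 × 0.004870 = 0.000417.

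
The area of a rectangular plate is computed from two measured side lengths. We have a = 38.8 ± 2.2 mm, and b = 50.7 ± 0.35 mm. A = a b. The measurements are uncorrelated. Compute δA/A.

0.0571

Relative error in a monomial: (δA/A)² = Σ (nᵢ · δxᵢ/xᵢ)².
  (1·δa/a)² = (1×0.0567)² = 0.00322;  (1·δb/b)² = (1×0.00690)² = 4.77e-05
δA/A = √(0.00326) = 0.0571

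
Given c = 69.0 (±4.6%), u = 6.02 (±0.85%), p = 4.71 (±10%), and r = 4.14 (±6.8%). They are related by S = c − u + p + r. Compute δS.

For a sum/difference, combine absolute errors in quadrature:
  (δc)² = 10.1;  (δu)² = 0.00262;  (δp)² = 0.222;  (δr)² = 0.0793
δS = √(10.4) = 3.22

3.22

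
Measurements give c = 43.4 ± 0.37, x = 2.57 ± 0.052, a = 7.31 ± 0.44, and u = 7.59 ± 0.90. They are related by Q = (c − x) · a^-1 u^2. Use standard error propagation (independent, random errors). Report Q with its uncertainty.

Let w = c − x = 40.8. δw = √(δc² + δx²) = √(0.137 + 0.00270) = 0.374, so δw/w = 0.00915.
Q is then a monomial in w, a, u:
δQ/Q = √((δw/w)² + (-1·δa/a)² + (2·δu/u)²) = √(8.37e-05 + 0.00362 + 0.0562) = 0.245
Q = 322, so δQ = 0.245 × 322 = 78.8.

322 ± 78.8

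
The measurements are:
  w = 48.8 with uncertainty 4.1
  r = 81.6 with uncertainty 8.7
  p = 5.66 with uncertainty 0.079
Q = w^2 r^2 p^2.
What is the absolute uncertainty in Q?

For a monomial Q ∝ w^2, r^2, p^2, fractional errors add in quadrature:
  (2·δw/w)² = (2×0.0840)² = 0.0282;  (2·δr/r)² = (2×0.107)² = 0.0455;  (2·δp/p)² = (2×0.0140)² = 0.000779
δQ/Q = √(0.0745) = 0.273
Q = 5.08e+08, so δQ = 0.273 × 5.08e+08 = 1.39e+08.

1.39e+08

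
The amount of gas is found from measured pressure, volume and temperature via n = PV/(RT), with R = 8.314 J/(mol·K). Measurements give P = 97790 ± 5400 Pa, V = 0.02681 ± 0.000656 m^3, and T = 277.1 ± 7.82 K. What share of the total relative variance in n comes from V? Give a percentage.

(δn/n)² = (1·δP/P)² + (1·δV/V)² + (-1·δT/T)²
  P term: (1×0.0552)² = 0.00305
  V term: (1×0.0245)² = 0.000599
  T term: (-1×0.0282)² = 0.000796
Total = 0.00444. Share from V = 0.000599/0.00444 = 0.135.

13.5%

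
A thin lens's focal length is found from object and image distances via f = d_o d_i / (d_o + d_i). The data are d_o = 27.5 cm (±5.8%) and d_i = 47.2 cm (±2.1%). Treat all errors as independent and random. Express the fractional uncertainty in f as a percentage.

3.75%

∂f/∂d_o = (d_i/(d_o+d_i))² = 0.399;  ∂f/∂d_i = (d_o/(d_o+d_i))² = 0.136
δf = √((∂f/∂d_o · δd_o)² + (∂f/∂d_i · δd_i)²) = √(0.406 + 0.0180) = 0.651 cm
f = 17.4 cm, so δf/f = 0.651/17.4 = 0.0375.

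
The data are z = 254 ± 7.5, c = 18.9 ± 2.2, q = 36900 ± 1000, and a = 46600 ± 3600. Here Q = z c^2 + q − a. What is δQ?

21600

Let p = z·c^2 = 90700. δp/p = √((1·δz/z)² + (2·δc/c)²) = √(0.000872 + 0.0542) = 0.235, so δp = 21300.
Q = p + q − a: δQ = √(δp² + δq² + δa²) = √(4.53e+08 + 1e+06 + 1.3e+07) = 21600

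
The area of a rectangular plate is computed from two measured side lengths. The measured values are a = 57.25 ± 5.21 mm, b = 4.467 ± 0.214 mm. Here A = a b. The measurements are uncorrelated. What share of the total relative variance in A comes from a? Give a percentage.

78.3%

(δA/A)² = (1·δa/a)² + (1·δb/b)²
  a term: (1×0.0910)² = 0.00828
  b term: (1×0.0479)² = 0.00230
Total = 0.0106. Share from a = 0.00828/0.0106 = 0.783.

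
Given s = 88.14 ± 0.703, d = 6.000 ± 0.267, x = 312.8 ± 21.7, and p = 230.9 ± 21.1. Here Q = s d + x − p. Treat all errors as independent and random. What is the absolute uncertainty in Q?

Let w = s·d = 528.8. δw/w = √((1·δs/s)² + (1·δd/d)²) = √(6.36e-05 + 0.00198) = 0.0452, so δw = 23.9.
Q = w + x − p: δQ = √(δw² + δx² + δp²) = √(572 + 471 + 445) = 38.6

38.6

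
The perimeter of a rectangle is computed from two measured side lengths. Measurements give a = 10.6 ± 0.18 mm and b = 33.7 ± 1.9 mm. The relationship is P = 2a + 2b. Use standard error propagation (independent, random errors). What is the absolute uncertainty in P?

P is a linear combination, so absolute uncertainties add in quadrature:
  (2·δa)² = 0.130;  (2·δb)² = 14.4
δP = √(14.6) = 3.82 mm

3.82 mm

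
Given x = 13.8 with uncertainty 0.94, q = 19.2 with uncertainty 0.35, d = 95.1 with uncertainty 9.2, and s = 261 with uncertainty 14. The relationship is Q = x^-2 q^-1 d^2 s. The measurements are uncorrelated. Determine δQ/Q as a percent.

Each factor contributes (exponent × relative error)² to (δQ/Q)²:
  (-2·δx/x)² = (-2×0.0681)² = 0.0186;  (-1·δq/q)² = (-1×0.0182)² = 0.000332;  (2·δd/d)² = (2×0.0967)² = 0.0374;  (1·δs/s)² = (1×0.0536)² = 0.00288
δQ/Q = √(0.0592) = 0.243

24.3%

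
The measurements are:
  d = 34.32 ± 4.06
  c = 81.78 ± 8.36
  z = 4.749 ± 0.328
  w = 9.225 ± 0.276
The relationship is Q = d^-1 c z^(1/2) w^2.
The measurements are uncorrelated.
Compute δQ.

For a monomial Q ∝ d^-1, c, z^(1/2), w^2, fractional errors add in quadrature:
  (-1·δd/d)² = (-1×0.118)² = 0.0140;  (1·δc/c)² = (1×0.102)² = 0.0105;  (½·δz/z)² = (0.5×0.0691)² = 0.00119;  (2·δw/w)² = (2×0.0299)² = 0.00358
δQ/Q = √(0.0292) = 0.171
Q = 441.9, so δQ = 0.171 × 441.9 = 75.5.

75.5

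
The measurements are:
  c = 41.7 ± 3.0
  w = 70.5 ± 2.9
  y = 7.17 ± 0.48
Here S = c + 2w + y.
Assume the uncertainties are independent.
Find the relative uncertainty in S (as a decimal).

Each term contributes (cᵢ δxᵢ)² to (δS)²:
  (δc)² = 9.00;  (2·δw)² = 33.6;  (δy)² = 0.230
δS = √(42.9) = 6.55
S = 190, so δS/S = 6.55/190 = 0.0345.

0.0345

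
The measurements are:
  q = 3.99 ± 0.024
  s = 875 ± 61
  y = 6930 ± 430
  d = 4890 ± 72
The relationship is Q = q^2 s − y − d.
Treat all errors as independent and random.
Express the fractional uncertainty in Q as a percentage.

Let p = q^2·s = 13900. δp/p = √((2·δq/q)² + (1·δs/s)²) = √(0.000145 + 0.00486) = 0.0707, so δp = 985.
Q = p − y − d: δQ = √(δp² + δy² + δd²) = √(9.71e+05 + 1.85e+05 + 5180) = 1080
Q = 2110, so δQ/Q = 1080/2110 = 0.511.

51.1%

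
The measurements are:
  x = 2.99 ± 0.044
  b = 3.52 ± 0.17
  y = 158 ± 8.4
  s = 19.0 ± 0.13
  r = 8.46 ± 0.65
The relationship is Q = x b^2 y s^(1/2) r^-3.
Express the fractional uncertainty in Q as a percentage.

25.6%

Relative error in a monomial: (δQ/Q)² = Σ (nᵢ · δxᵢ/xᵢ)².
  (1·δx/x)² = (1×0.0147)² = 0.000217;  (2·δb/b)² = (2×0.0483)² = 0.00933;  (1·δy/y)² = (1×0.0532)² = 0.00283;  (½·δs/s)² = (0.5×0.00684)² = 1.17e-05;  (-3·δr/r)² = (-3×0.0768)² = 0.0531
δQ/Q = √(0.0655) = 0.256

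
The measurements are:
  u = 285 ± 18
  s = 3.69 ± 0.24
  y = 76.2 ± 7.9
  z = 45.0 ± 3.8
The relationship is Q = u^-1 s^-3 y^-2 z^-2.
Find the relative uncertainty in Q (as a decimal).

For a monomial Q ∝ u^-1, s^-3, y^-2, z^-2, fractional errors add in quadrature:
  (-1·δu/u)² = (-1×0.0632)² = 0.00399;  (-3·δs/s)² = (-3×0.0650)² = 0.0381;  (-2·δy/y)² = (-2×0.104)² = 0.0430;  (-2·δz/z)² = (-2×0.0844)² = 0.0285
δQ/Q = √(0.114) = 0.337

0.337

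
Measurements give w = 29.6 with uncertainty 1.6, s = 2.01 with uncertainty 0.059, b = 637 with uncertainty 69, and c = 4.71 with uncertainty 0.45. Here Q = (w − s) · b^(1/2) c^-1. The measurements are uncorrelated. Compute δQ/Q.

Let u = w − s = 27.6. δu = √(δw² + δs²) = √(2.56 + 0.00348) = 1.60, so δu/u = 0.0580.
Q is then a monomial in u, b, c:
δQ/Q = √((δu/u)² + (½·δb/b)² + (-1·δc/c)²) = √(0.00337 + 0.00293 + 0.00913) = 0.124

0.124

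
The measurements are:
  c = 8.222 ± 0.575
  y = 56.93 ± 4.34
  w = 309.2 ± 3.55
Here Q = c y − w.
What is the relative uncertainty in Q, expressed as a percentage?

30.6%

Let p = c·y = 468.1. δp/p = √((1·δc/c)² + (1·δy/y)²) = √(0.00489 + 0.00581) = 0.103, so δp = 48.4.
Q = p − w: δQ = √(δp² + δw²) = √(2340 + 12.6) = 48.6
Q = 158.9, so δQ/Q = 48.6/158.9 = 0.306.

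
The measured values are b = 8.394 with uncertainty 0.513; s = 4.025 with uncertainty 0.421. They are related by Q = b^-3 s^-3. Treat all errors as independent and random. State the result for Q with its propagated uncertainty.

(2.593 ± 0.942) × 10^-5

Each factor contributes (exponent × relative error)² to (δQ/Q)²:
  (-3·δb/b)² = (-3×0.0611)² = 0.0336;  (-3·δs/s)² = (-3×0.105)² = 0.0985
δQ/Q = √(0.132) = 0.363
Q = 2.593e-05, so δQ = 0.363 × 2.593e-05 = 9.42e-06.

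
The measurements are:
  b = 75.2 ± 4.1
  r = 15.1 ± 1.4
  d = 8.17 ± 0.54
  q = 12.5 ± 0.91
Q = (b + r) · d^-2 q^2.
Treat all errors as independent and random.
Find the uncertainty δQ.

Let u = b + r = 90.3. δu = √(δb² + δr²) = √(16.8 + 1.96) = 4.33, so δu/u = 0.0480.
Q is then a monomial in u, d, q:
δQ/Q = √((δu/u)² + (-2·δd/d)² + (2·δq/q)²) = √(0.00230 + 0.0175 + 0.0212) = 0.202
Q = 211, so δQ = 0.202 × 211 = 42.8.

42.8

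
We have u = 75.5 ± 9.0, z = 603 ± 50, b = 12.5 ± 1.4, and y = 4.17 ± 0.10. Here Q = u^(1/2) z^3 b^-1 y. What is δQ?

Products/powers → add relative errors in quadrature, weighted by exponent:
  (½·δu/u)² = (0.5×0.119)² = 0.00355;  (3·δz/z)² = (3×0.0829)² = 0.0619;  (-1·δb/b)² = (-1×0.112)² = 0.0125;  (1·δy/y)² = (1×0.0240)² = 0.000575
δQ/Q = √(0.0786) = 0.280
Q = 6.36e+08, so δQ = 0.280 × 6.36e+08 = 1.78e+08.

1.78e+08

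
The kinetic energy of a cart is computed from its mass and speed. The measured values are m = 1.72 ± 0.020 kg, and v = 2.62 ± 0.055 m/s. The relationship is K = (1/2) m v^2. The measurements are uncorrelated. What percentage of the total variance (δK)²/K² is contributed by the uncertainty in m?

(δK/K)² = (1·δm/m)² + (2·δv/v)²
  m term: (1×0.0116)² = 0.000135
  v term: (2×0.0210)² = 0.00176
Total = 0.00190. Share from m = 0.000135/0.00190 = 0.0712.

7.12%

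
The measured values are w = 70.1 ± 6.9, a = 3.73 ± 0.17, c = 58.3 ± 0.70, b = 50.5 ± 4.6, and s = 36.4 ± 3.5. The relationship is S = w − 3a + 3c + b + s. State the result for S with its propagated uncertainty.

Each term contributes (cᵢ δxᵢ)² to (δS)²:
  (δw)² = 47.6;  (3·δa)² = 0.260;  (3·δc)² = 4.41;  (δb)² = 21.2;  (δs)² = 12.2
δS = √(85.7) = 9.26
S = 321.

321 ± 9.26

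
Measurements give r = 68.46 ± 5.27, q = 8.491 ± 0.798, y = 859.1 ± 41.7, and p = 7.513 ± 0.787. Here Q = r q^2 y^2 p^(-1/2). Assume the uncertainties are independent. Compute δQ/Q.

0.231

Each factor contributes (exponent × relative error)² to (δQ/Q)²:
  (1·δr/r)² = (1×0.0770)² = 0.00593;  (2·δq/q)² = (2×0.0940)² = 0.0353;  (2·δy/y)² = (2×0.0485)² = 0.00942;  (−½·δp/p)² = (-0.5×0.105)² = 0.00274
δQ/Q = √(0.0534) = 0.231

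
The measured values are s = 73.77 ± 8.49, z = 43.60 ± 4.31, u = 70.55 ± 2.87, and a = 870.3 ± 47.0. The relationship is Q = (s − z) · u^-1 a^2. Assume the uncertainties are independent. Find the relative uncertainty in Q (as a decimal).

0.336

Let w = s − z = 30.17. δw = √(δs² + δz²) = √(72.1 + 18.6) = 9.52, so δw/w = 0.316.
Q is then a monomial in w, u, a:
δQ/Q = √((δw/w)² + (-1·δu/u)² + (2·δa/a)²) = √(0.0996 + 0.00165 + 0.0117) = 0.336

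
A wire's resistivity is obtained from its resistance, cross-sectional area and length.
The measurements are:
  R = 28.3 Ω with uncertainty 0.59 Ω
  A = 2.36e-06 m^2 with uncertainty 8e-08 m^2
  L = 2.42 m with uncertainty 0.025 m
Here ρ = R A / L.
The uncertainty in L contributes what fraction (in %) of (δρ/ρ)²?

6.31%

(δρ/ρ)² = (1·δR/R)² + (1·δA/A)² + (-1·δL/L)²
  R term: (1×0.0208)² = 0.000435
  A term: (1×0.0339)² = 0.00115
  L term: (-1×0.0103)² = 0.000107
Total = 0.00169. Share from L = 0.000107/0.00169 = 0.0631.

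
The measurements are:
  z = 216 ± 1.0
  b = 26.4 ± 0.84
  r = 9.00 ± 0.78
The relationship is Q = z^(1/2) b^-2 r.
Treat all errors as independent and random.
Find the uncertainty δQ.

0.0204

Each factor contributes (exponent × relative error)² to (δQ/Q)²:
  (½·δz/z)² = (0.5×0.00463)² = 5.36e-06;  (-2·δb/b)² = (-2×0.0318)² = 0.00405;  (1·δr/r)² = (1×0.0867)² = 0.00751
δQ/Q = √(0.0116) = 0.108
Q = 0.190, so δQ = 0.108 × 0.190 = 0.0204.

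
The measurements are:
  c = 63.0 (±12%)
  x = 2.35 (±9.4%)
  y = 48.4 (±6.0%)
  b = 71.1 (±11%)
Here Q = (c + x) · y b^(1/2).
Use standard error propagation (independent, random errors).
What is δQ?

3770

Let u = c + x = 65.3. δu = √(δc² + δx²) = √(57.2 + 0.0488) = 7.56, so δu/u = 0.116.
Q is then a monomial in u, y, b:
δQ/Q = √((δu/u)² + (1·δy/y)² + (½·δb/b)²) = √(0.0134 + 0.00360 + 0.00302) = 0.141
Q = 26700, so δQ = 0.141 × 26700 = 3770.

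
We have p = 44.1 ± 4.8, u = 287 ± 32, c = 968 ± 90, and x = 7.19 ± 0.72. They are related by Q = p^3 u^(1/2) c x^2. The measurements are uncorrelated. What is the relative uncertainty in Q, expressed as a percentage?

39.8%

For a monomial Q ∝ p^3, u^(1/2), c, x^2, fractional errors add in quadrature:
  (3·δp/p)² = (3×0.109)² = 0.107;  (½·δu/u)² = (0.5×0.111)² = 0.00311;  (1·δc/c)² = (1×0.0930)² = 0.00864;  (2·δx/x)² = (2×0.100)² = 0.0401
δQ/Q = √(0.158) = 0.398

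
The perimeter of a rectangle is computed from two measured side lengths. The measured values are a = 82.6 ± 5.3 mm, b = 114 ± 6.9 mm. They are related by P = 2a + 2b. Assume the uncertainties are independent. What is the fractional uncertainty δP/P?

0.0443

Absolute uncertainties add in quadrature for a linear combination:
  (2·δa)² = 112;  (2·δb)² = 190
δP = √(303) = 17.4 mm
P = 393 mm, so δP/P = 17.4/393 = 0.0443.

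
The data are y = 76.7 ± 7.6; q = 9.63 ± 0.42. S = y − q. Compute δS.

7.61

Absolute uncertainties add in quadrature for a linear combination:
  (δy)² = 57.8;  (δq)² = 0.176
δS = √(57.9) = 7.61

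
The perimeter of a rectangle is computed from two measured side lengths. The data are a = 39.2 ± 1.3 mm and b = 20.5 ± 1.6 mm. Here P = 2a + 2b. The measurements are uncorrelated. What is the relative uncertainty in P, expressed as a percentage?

Absolute uncertainties add in quadrature for a linear combination:
  (2·δa)² = 6.76;  (2·δb)² = 10.2
δP = √(17.0) = 4.12 mm
P = 119 mm, so δP/P = 4.12/119 = 0.0345.

3.45%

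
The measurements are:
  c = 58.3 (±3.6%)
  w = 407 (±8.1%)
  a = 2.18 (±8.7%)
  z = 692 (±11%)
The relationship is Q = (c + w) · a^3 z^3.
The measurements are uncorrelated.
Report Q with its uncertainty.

Let u = c + w = 465. δu = √(δc² + δw²) = √(4.40 + 1090) = 33.0, so δu/u = 0.0710.
Q is then a monomial in u, a, z:
δQ/Q = √((δu/u)² + (3·δa/a)² + (3·δz/z)²) = √(0.00504 + 0.0681 + 0.109) = 0.427
Q = 1.6e+12, so δQ = 0.427 × 1.6e+12 = 6.82e+11.

(1.60 ± 0.682) × 10^12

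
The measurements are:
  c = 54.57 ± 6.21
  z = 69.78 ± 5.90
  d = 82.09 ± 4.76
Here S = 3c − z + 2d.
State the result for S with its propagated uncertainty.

258.1 ± 21.7

Absolute uncertainties add in quadrature for a linear combination:
  (3·δc)² = 347;  (δz)² = 34.8;  (2·δd)² = 90.6
δS = √(473) = 21.7
S = 258.1.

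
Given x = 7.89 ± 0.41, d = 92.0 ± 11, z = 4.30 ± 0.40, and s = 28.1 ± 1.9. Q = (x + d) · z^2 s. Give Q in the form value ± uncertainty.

51900 ± 11800

Let u = x + d = 99.9. δu = √(δx² + δd²) = √(0.168 + 121) = 11.0, so δu/u = 0.110.
Q is then a monomial in u, z, s:
δQ/Q = √((δu/u)² + (2·δz/z)² + (1·δs/s)²) = √(0.0121 + 0.0346 + 0.00457) = 0.227
Q = 51900, so δQ = 0.227 × 51900 = 11800.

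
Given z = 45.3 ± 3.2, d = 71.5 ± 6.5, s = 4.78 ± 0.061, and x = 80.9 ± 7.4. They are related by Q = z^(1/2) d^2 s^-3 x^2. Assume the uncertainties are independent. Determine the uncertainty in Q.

Products/powers → add relative errors in quadrature, weighted by exponent:
  (½·δz/z)² = (0.5×0.0706)² = 0.00125;  (2·δd/d)² = (2×0.0909)² = 0.0331;  (-3·δs/s)² = (-3×0.0128)² = 0.00147;  (2·δx/x)² = (2×0.0915)² = 0.0335
δQ/Q = √(0.0692) = 0.263
Q = 2.06e+06, so δQ = 0.263 × 2.06e+06 = 5.43e+05.

5.43e+05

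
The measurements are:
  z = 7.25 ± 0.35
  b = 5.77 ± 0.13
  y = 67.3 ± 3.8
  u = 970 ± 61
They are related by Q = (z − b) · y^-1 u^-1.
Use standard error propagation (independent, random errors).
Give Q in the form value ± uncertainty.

(2.27 ± 0.603) × 10^-5

Let w = z − b = 1.48. δw = √(δz² + δb²) = √(0.122 + 0.0169) = 0.373, so δw/w = 0.252.
Q is then a monomial in w, y, u:
δQ/Q = √((δw/w)² + (-1·δy/y)² + (-1·δu/u)²) = √(0.0636 + 0.00319 + 0.00395) = 0.266
Q = 2.27e-05, so δQ = 0.266 × 2.27e-05 = 6.03e-06.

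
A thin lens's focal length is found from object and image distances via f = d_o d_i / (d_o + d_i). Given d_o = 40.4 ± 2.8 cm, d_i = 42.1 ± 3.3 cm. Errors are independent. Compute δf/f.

∂f/∂d_o = (d_i/(d_o+d_i))² = 0.260;  ∂f/∂d_i = (d_o/(d_o+d_i))² = 0.240
δf = √((∂f/∂d_o · δd_o)² + (∂f/∂d_i · δd_i)²) = √(0.532 + 0.626) = 1.08 cm
f = 20.6 cm, so δf/f = 1.08/20.6 = 0.0522.

0.0522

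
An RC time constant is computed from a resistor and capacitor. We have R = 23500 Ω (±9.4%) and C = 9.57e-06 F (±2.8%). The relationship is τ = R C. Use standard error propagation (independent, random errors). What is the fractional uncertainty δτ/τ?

Each factor contributes (exponent × relative error)² to (δτ/τ)²:
  (1·δR/R)² = (1×0.0940)² = 0.00884;  (1·δC/C)² = (1×0.0280)² = 0.000784
δτ/τ = √(0.00962) = 0.0981

0.0981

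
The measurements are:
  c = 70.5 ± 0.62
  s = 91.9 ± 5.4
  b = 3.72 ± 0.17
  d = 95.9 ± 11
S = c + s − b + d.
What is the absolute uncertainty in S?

12.3

Sums and differences: (δS)² = Σ (cᵢ δxᵢ)².
  (δc)² = 0.384;  (δs)² = 29.2;  (δb)² = 0.0289;  (δd)² = 121
δS = √(151) = 12.3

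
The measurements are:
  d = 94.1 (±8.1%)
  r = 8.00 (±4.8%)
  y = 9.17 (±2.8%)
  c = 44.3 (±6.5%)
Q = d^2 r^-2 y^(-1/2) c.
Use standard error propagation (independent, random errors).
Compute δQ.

Relative error in a monomial: (δQ/Q)² = Σ (nᵢ · δxᵢ/xᵢ)².
  (2·δd/d)² = (2×0.0810)² = 0.0262;  (-2·δr/r)² = (-2×0.0480)² = 0.00922;  (−½·δy/y)² = (-0.5×0.0280)² = 0.000196;  (1·δc/c)² = (1×0.0650)² = 0.00423
δQ/Q = √(0.0399) = 0.200
Q = 2020, so δQ = 0.200 × 2020 = 404.

404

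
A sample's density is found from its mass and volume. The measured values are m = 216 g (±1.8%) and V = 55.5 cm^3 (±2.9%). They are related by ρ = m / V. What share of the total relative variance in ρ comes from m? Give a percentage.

27.8%

(δρ/ρ)² = (1·δm/m)² + (-1·δV/V)²
  m term: (1×0.0180)² = 0.000324
  V term: (-1×0.0290)² = 0.000841
Total = 0.00116. Share from m = 0.000324/0.00116 = 0.278.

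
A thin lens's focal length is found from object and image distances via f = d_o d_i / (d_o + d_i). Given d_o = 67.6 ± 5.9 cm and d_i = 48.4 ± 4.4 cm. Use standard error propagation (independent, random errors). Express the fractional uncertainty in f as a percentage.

6.43%

∂f/∂d_o = (d_i/(d_o+d_i))² = 0.174;  ∂f/∂d_i = (d_o/(d_o+d_i))² = 0.340
δf = √((∂f/∂d_o · δd_o)² + (∂f/∂d_i · δd_i)²) = √(1.06 + 2.23) = 1.81 cm
f = 28.2 cm, so δf/f = 1.81/28.2 = 0.0643.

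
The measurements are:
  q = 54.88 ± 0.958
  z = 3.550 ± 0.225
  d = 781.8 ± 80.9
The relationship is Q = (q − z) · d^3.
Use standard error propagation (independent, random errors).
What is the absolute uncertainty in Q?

Let u = q − z = 51.33. δu = √(δq² + δz²) = √(0.918 + 0.0506) = 0.984, so δu/u = 0.0192.
Q is then a monomial in u, d:
δQ/Q = √((δu/u)² + (3·δd/d)²) = √(0.000368 + 0.0964) = 0.311
Q = 2.453e+10, so δQ = 0.311 × 2.453e+10 = 7.63e+09.

7.63e+09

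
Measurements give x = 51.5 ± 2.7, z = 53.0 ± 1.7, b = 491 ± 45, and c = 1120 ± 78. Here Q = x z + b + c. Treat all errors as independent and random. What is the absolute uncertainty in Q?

Let p = x·z = 2730. δp/p = √((1·δx/x)² + (1·δz/z)²) = √(0.00275 + 0.00103) = 0.0615, so δp = 168.
Q = p + b + c: δQ = √(δp² + δb² + δc²) = √(28100 + 2020 + 6080) = 190

190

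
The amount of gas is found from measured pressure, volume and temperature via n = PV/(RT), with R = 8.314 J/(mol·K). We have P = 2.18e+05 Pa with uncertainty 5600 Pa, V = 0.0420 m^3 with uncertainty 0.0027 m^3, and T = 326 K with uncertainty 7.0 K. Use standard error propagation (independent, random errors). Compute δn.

0.245 mol

Products/powers → add relative errors in quadrature, weighted by exponent:
  (1·δP/P)² = (1×0.0257)² = 0.000660;  (1·δV/V)² = (1×0.0643)² = 0.00413;  (-1·δT/T)² = (-1×0.0215)² = 0.000461
δn/n = √(0.00525) = 0.0725
n = 3.38 mol, so δn = 0.0725 × 3.38 = 0.245 mol.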